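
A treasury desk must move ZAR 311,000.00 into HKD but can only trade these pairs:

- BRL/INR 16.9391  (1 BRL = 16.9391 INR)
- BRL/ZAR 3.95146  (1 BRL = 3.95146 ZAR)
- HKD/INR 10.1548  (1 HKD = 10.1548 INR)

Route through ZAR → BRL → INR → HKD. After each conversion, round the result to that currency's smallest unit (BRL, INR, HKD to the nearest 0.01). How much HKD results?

ZAR 311,000.00 ÷ 3.95146 = BRL 78,705.09
BRL 78,705.09 × 16.9391 = INR 1,333,193.39
INR 1,333,193.39 ÷ 10.1548 = HKD 131,287.02

HKD 131,287.02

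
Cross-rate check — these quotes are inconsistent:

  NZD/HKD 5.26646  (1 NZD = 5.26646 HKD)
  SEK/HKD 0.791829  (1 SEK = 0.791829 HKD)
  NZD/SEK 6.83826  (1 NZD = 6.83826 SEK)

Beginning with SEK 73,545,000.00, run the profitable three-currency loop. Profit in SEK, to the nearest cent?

Profitable loop is SEK → HKD → NZD → SEK:
SEK 73,545,000.00 × 0.791829 = HKD 58,235,063.80
HKD 58,235,063.80 ÷ 5.26646 = NZD 11,057,724.51
NZD 11,057,724.51 × 6.83826 = SEK 75,615,595.18
Profit = SEK 75,615,595.18 − SEK 73,545,000.00

Profit: SEK 2,070,595.18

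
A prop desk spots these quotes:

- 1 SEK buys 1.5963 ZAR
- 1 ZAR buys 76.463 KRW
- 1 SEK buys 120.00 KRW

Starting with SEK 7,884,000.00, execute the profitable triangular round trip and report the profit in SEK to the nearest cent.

Profit: SEK 135,203.17

Profitable loop is SEK → ZAR → KRW → SEK:
SEK 7,884,000.00 × 1.5963 = ZAR 12,585,229.20
ZAR 12,585,229.20 × 76.463 = KRW 962,304,380
KRW 962,304,380 ÷ 120.00 = SEK 8,019,203.17
Profit = SEK 8,019,203.17 − SEK 7,884,000.00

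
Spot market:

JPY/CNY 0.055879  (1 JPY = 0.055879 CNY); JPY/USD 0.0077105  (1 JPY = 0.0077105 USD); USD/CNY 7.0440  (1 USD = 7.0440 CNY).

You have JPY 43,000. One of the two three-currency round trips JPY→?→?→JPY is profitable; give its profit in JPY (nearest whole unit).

Profitable loop is JPY → CNY → USD → JPY:
JPY 43,000 × 0.055879 = CNY 2,402.80
CNY 2,402.80 ÷ 7.0440 = USD 341.11
USD 341.11 ÷ 0.0077105 = JPY 44,240
Profit = JPY 44,240 − JPY 43,000

Profit: JPY 1,240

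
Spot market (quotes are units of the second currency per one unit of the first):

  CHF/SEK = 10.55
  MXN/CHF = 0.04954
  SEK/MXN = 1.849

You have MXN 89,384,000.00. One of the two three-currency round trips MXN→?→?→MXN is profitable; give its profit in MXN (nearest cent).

Profitable loop is MXN → SEK → CHF → MXN:
MXN 89,384,000.00 ÷ 1.849 = SEK 48,341,806.38
SEK 48,341,806.38 ÷ 10.55 = CHF 4,582,161.74
CHF 4,582,161.74 ÷ 0.04954 = MXN 92,494,181.32
Profit = MXN 92,494,181.32 − MXN 89,384,000.00

Profit: MXN 3,110,181.32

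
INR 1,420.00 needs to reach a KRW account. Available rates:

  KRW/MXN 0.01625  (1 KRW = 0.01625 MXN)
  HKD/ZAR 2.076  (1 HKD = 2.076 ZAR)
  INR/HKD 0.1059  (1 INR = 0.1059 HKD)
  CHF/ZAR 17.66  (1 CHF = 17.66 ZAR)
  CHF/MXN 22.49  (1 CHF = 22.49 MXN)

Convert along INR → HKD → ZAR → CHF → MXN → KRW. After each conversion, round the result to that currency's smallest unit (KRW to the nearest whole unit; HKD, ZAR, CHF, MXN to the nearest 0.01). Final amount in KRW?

KRW 24,469

INR 1,420.00 × 0.1059 = HKD 150.38
HKD 150.38 × 2.076 = ZAR 312.19
ZAR 312.19 ÷ 17.66 = CHF 17.68
CHF 17.68 × 22.49 = MXN 397.62
MXN 397.62 ÷ 0.01625 = KRW 24,469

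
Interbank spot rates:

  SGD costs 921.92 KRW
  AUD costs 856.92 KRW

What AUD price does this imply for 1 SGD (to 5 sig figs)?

1 SGD × 921.92 = 921.92 KRW
921.92 KRW ÷ 856.92 = 1.07585 AUD

SGD/AUD = 1.0759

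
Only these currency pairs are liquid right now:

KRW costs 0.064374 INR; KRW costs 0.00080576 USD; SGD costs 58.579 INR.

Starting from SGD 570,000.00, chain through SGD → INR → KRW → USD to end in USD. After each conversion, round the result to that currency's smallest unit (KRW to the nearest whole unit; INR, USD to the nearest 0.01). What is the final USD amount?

SGD 570,000.00 × 58.579 = INR 33,390,030.00
INR 33,390,030.00 ÷ 0.064374 = KRW 518,688,135
KRW 518,688,135 × 0.00080576 = USD 417,938.15

USD 417,938.15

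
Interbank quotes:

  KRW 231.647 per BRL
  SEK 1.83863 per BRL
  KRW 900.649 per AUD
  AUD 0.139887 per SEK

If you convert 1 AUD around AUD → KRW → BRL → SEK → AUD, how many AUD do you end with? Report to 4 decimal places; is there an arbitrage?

Around AUD → KRW → BRL → SEK → AUD: 1 × 900.649 ÷ 231.647 × 1.83863 × 0.139887 = 1.000001
Product ≈ 1 (deviation 0.000%, within rounding noise).

1.0000 (no arbitrage)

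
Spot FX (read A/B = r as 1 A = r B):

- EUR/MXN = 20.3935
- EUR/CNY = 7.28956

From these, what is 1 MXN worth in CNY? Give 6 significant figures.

1 MXN ÷ 20.3935 = 0.0490352 EUR
0.0490352 EUR × 7.28956 = 0.357445 CNY

MXN/CNY = 0.357445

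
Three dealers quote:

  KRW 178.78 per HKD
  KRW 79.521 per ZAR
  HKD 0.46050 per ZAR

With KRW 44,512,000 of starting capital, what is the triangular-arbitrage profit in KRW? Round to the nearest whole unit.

Profit: KRW 1,571,329

Profitable loop is KRW → ZAR → HKD → KRW:
KRW 44,512,000 ÷ 79.521 = ZAR 559,751.51
ZAR 559,751.51 × 0.46050 = HKD 257,765.57
HKD 257,765.57 × 178.78 = KRW 46,083,329
Profit = KRW 46,083,329 − KRW 44,512,000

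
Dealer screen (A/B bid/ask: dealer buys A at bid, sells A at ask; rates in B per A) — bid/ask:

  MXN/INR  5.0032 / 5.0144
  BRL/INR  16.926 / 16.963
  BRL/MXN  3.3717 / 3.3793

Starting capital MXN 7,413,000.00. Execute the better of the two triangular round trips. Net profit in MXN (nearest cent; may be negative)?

Net result: MXN -8,382.77 (no profitable arbitrage after spreads)

Best loop MXN → BRL → INR → MXN:
MXN 7,413,000.00 ÷ 3.3793 (buy BRL at ask) = BRL 2,193,649.57
BRL 2,193,649.57 × 16.926 (sell BRL at bid) = INR 37,129,712.66
INR 37,129,712.66 ÷ 5.0144 (buy MXN at ask) = MXN 7,404,617.23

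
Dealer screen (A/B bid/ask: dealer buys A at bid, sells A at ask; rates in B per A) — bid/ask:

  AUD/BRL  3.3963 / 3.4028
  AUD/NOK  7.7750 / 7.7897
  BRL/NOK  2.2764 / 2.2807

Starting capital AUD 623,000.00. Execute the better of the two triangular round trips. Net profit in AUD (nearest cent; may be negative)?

Net profit: AUD 1,142.65

Best loop AUD → NOK → BRL → AUD:
AUD 623,000.00 × 7.7750 (sell AUD at bid) = NOK 4,843,825.00
NOK 4,843,825.00 ÷ 2.2807 (buy BRL at ask) = BRL 2,123,832.60
BRL 2,123,832.60 ÷ 3.4028 (buy AUD at ask) = AUD 624,142.65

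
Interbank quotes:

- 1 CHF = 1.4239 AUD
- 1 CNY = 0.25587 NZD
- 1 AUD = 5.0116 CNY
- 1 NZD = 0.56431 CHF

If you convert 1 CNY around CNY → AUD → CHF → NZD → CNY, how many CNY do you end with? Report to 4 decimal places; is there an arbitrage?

0.9705 (arbitrage exists)

Around CNY → AUD → CHF → NZD → CNY: 1 ÷ 5.0116 ÷ 1.4239 ÷ 0.56431 ÷ 0.25587 = 0.970526
Product < 1; profitable direction is CNY → NZD → CHF → AUD → CNY.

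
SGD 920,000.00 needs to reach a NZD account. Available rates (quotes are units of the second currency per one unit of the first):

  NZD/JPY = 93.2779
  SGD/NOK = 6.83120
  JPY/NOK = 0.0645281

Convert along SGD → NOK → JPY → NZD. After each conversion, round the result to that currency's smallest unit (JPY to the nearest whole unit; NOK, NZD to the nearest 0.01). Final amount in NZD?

NZD 1,044,136.29

SGD 920,000.00 × 6.83120 = NOK 6,284,704.00
NOK 6,284,704.00 ÷ 0.0645281 = JPY 97,394,840
JPY 97,394,840 ÷ 93.2779 = NZD 1,044,136.29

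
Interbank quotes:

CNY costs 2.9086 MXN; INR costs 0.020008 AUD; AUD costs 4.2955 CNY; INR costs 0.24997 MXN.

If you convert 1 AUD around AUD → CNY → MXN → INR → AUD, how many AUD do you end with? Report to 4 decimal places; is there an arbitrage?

Around AUD → CNY → MXN → INR → AUD: 1 × 4.2955 × 2.9086 ÷ 0.24997 × 0.020008 = 1.000031
Product ≈ 1 (deviation 0.003%, within rounding noise).

1.0000 (no arbitrage)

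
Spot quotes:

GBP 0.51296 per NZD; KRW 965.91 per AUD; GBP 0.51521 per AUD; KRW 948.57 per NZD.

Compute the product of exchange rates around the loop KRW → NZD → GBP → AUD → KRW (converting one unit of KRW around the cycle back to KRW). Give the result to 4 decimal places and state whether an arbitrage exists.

Around KRW → NZD → GBP → AUD → KRW: 1 ÷ 948.57 × 0.51296 ÷ 0.51521 × 965.91 = 1.013833
Product > 1; profitable direction is KRW → NZD → GBP → AUD → KRW.

1.0138 (arbitrage exists)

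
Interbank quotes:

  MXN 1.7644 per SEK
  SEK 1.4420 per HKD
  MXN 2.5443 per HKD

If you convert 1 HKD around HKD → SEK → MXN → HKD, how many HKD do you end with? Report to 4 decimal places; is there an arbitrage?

Around HKD → SEK → MXN → HKD: 1 × 1.4420 × 1.7644 ÷ 2.5443 = 0.999986
Product ≈ 1 (deviation 0.001%, within rounding noise).

1.0000 (no arbitrage)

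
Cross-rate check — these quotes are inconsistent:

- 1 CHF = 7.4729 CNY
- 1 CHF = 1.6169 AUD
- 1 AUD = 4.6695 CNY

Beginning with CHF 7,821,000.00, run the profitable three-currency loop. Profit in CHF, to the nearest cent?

Profit: CHF 80,811.33

Profitable loop is CHF → AUD → CNY → CHF:
CHF 7,821,000.00 × 1.6169 = AUD 12,645,774.90
AUD 12,645,774.90 × 4.6695 = CNY 59,049,445.90
CNY 59,049,445.90 ÷ 7.4729 = CHF 7,901,811.33
Profit = CHF 7,901,811.33 − CHF 7,821,000.00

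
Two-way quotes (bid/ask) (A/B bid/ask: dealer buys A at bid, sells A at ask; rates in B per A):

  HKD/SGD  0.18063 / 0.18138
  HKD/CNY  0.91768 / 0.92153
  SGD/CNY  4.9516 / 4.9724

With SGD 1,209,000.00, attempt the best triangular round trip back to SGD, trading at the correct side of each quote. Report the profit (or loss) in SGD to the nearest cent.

Best loop SGD → HKD → CNY → SGD:
SGD 1,209,000.00 ÷ 0.18138 (buy HKD at ask) = HKD 6,665,564.01
HKD 6,665,564.01 × 0.91768 (sell HKD at bid) = CNY 6,116,854.78
CNY 6,116,854.78 ÷ 4.9724 (buy SGD at ask) = SGD 1,230,161.45

Net profit: SGD 21,161.45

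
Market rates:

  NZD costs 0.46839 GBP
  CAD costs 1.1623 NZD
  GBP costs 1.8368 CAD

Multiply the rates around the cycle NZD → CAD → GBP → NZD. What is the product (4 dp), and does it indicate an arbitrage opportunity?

Around NZD → CAD → GBP → NZD: 1 ÷ 1.1623 ÷ 1.8368 ÷ 0.46839 = 1.000028
Product ≈ 1 (deviation 0.003%, within rounding noise).

1.0000 (no arbitrage)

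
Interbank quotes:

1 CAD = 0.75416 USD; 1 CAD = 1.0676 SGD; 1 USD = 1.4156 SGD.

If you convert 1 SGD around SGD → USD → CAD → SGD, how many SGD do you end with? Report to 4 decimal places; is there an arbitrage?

Around SGD → USD → CAD → SGD: 1 ÷ 1.4156 ÷ 0.75416 × 1.0676 = 1.000010
Product ≈ 1 (deviation 0.001%, within rounding noise).

1.0000 (no arbitrage)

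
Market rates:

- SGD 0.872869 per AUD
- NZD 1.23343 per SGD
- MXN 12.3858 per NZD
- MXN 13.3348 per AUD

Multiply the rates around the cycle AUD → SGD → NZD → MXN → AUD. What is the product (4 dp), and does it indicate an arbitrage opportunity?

1.0000 (no arbitrage)

Around AUD → SGD → NZD → MXN → AUD: 1 × 0.872869 × 1.23343 × 12.3858 ÷ 13.3348 = 1.000003
Product ≈ 1 (deviation 0.000%, within rounding noise).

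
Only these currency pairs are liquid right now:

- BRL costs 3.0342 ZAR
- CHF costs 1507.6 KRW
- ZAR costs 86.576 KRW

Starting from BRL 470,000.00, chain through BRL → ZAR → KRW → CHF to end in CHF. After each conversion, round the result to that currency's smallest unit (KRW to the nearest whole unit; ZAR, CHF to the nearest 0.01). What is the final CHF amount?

CHF 81,894.26

BRL 470,000.00 × 3.0342 = ZAR 1,426,074.00
ZAR 1,426,074.00 × 86.576 = KRW 123,463,783
KRW 123,463,783 ÷ 1507.6 = CHF 81,894.26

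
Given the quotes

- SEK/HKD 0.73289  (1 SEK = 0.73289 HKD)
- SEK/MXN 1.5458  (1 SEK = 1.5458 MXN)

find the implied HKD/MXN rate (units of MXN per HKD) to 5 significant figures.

1 HKD ÷ 0.73289 = 1.36446 SEK
1.36446 SEK × 1.5458 = 2.10918 MXN

HKD/MXN = 2.1092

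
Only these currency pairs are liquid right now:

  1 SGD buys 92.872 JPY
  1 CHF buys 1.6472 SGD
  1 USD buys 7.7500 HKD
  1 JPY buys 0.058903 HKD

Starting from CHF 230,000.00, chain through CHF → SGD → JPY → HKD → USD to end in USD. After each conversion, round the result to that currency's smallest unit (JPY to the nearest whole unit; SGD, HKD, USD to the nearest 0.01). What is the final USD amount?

USD 267,420.49

CHF 230,000.00 × 1.6472 = SGD 378,856.00
SGD 378,856.00 × 92.872 = JPY 35,185,114
JPY 35,185,114 × 0.058903 = HKD 2,072,508.77
HKD 2,072,508.77 ÷ 7.7500 = USD 267,420.49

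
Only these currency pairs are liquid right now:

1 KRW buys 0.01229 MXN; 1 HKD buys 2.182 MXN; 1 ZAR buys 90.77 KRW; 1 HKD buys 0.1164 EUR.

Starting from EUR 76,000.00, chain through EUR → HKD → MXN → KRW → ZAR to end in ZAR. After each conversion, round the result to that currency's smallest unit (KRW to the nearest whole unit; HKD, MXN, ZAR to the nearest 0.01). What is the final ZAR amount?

ZAR 1,277,088.92

EUR 76,000.00 ÷ 0.1164 = HKD 652,920.96
HKD 652,920.96 × 2.182 = MXN 1,424,673.53
MXN 1,424,673.53 ÷ 0.01229 = KRW 115,921,361
KRW 115,921,361 ÷ 90.77 = ZAR 1,277,088.92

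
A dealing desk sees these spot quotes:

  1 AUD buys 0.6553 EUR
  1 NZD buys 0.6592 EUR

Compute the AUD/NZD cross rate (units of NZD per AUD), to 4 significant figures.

AUD/NZD = 0.9941

1 AUD × 0.6553 = 0.6553 EUR
0.6553 EUR ÷ 0.6592 = 0.994084 NZD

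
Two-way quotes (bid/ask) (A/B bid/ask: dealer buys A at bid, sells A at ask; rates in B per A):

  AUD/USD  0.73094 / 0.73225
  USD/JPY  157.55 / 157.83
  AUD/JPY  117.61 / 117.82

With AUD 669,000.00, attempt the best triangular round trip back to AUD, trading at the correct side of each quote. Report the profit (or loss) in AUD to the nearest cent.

Best loop AUD → JPY → USD → AUD:
AUD 669,000.00 × 117.61 (sell AUD at bid) = JPY 78,681,090
JPY 78,681,090 ÷ 157.83 (buy USD at ask) = USD 498,517.96
USD 498,517.96 ÷ 0.73225 (buy AUD at ask) = AUD 680,802.95

Net profit: AUD 11,802.95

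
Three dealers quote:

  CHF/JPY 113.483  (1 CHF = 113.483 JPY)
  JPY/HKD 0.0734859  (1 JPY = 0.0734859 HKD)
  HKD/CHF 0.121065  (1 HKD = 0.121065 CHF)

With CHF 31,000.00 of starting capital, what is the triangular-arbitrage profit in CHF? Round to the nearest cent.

Profitable loop is CHF → JPY → HKD → CHF:
CHF 31,000.00 × 113.483 = JPY 3,517,973
JPY 3,517,973 × 0.0734859 = HKD 258,521.41
HKD 258,521.41 × 0.121065 = CHF 31,297.89
Profit = CHF 31,297.89 − CHF 31,000.00

Profit: CHF 297.89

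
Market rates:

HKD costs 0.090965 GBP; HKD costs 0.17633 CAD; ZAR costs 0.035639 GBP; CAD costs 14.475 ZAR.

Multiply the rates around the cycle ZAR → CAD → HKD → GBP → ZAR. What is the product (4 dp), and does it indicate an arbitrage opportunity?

1.0000 (no arbitrage)

Around ZAR → CAD → HKD → GBP → ZAR: 1 ÷ 14.475 ÷ 0.17633 × 0.090965 ÷ 0.035639 = 1.000009
Product ≈ 1 (deviation 0.001%, within rounding noise).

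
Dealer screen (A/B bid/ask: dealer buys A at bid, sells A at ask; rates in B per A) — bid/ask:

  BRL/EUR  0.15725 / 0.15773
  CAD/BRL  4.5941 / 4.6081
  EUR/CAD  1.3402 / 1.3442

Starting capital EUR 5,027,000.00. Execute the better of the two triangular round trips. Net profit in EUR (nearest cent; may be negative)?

Net profit: EUR 118,277.42

Best loop EUR → BRL → CAD → EUR:
EUR 5,027,000.00 ÷ 0.15773 (buy BRL at ask) = BRL 31,870,918.66
BRL 31,870,918.66 ÷ 4.6081 (buy CAD at ask) = CAD 6,916,281.91
CAD 6,916,281.91 ÷ 1.3442 (buy EUR at ask) = EUR 5,145,277.42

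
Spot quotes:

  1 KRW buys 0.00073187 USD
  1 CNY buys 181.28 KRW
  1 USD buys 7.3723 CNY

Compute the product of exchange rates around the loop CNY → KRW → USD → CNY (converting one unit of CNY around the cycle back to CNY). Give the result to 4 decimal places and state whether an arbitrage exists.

0.9781 (arbitrage exists)

Around CNY → KRW → USD → CNY: 1 × 181.28 × 0.00073187 × 7.3723 = 0.978108
Product < 1; profitable direction is CNY → USD → KRW → CNY.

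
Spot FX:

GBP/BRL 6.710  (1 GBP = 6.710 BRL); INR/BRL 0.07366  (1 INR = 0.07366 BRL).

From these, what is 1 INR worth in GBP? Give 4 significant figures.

INR/GBP = 0.01098

1 INR × 0.07366 = 0.07366 BRL
0.07366 BRL ÷ 6.710 = 0.0109776 GBP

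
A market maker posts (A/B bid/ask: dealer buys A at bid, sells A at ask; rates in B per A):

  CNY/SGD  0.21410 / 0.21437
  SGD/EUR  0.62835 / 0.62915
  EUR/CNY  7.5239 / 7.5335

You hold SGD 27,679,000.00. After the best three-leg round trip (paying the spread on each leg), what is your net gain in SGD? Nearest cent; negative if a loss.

Net profit: SGD 337,359.21

Best loop SGD → EUR → CNY → SGD:
SGD 27,679,000.00 × 0.62835 (sell SGD at bid) = EUR 17,392,099.65
EUR 17,392,099.65 × 7.5239 (sell EUR at bid) = CNY 130,856,418.56
CNY 130,856,418.56 × 0.21410 (sell CNY at bid) = SGD 28,016,359.21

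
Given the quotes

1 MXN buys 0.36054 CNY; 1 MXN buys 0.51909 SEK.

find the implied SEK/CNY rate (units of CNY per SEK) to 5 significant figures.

1 SEK ÷ 0.51909 = 1.92645 MXN
1.92645 MXN × 0.36054 = 0.694562 CNY

SEK/CNY = 0.69456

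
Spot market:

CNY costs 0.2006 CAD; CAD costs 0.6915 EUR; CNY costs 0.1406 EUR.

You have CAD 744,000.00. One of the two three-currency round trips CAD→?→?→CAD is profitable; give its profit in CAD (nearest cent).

Profit: CAD 10,110.77

Profitable loop is CAD → CNY → EUR → CAD:
CAD 744,000.00 ÷ 0.2006 = CNY 3,708,873.38
CNY 3,708,873.38 × 0.1406 = EUR 521,467.60
EUR 521,467.60 ÷ 0.6915 = CAD 754,110.77
Profit = CAD 754,110.77 − CAD 744,000.00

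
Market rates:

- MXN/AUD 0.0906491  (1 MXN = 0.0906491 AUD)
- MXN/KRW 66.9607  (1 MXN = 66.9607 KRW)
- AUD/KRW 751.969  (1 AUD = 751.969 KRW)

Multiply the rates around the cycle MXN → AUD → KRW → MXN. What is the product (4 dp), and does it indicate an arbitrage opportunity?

1.0180 (arbitrage exists)

Around MXN → AUD → KRW → MXN: 1 × 0.0906491 × 751.969 ÷ 66.9607 = 1.017990
Product > 1; profitable direction is MXN → AUD → KRW → MXN.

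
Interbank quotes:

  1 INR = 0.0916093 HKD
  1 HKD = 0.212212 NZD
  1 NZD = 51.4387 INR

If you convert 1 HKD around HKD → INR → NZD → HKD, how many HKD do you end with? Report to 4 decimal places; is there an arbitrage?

1.0000 (no arbitrage)

Around HKD → INR → NZD → HKD: 1 ÷ 0.0916093 ÷ 51.4387 ÷ 0.212212 = 1.000001
Product ≈ 1 (deviation 0.000%, within rounding noise).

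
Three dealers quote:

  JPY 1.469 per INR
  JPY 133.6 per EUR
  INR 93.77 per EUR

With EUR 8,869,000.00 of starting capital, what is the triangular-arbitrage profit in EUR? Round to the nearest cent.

Profit: EUR 275,372.49

Profitable loop is EUR → INR → JPY → EUR:
EUR 8,869,000.00 × 93.77 = INR 831,646,130.00
INR 831,646,130.00 × 1.469 = JPY 1,221,688,165
JPY 1,221,688,165 ÷ 133.6 = EUR 9,144,372.49
Profit = EUR 9,144,372.49 − EUR 8,869,000.00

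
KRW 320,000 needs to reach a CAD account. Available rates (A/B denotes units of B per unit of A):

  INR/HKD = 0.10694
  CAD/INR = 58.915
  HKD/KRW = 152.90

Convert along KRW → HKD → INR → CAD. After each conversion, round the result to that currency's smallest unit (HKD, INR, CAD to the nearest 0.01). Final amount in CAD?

KRW 320,000 ÷ 152.90 = HKD 2,092.87
HKD 2,092.87 ÷ 0.10694 = INR 19,570.51
INR 19,570.51 ÷ 58.915 = CAD 332.18

CAD 332.18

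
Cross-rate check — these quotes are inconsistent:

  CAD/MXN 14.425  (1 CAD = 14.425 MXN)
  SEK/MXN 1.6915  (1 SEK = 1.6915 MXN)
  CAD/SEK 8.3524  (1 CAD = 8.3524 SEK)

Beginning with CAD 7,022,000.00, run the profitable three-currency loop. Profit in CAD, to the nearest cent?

Profitable loop is CAD → MXN → SEK → CAD:
CAD 7,022,000.00 × 14.425 = MXN 101,292,350.00
MXN 101,292,350.00 ÷ 1.6915 = SEK 59,883,151.05
SEK 59,883,151.05 ÷ 8.3524 = CAD 7,169,574.14
Profit = CAD 7,169,574.14 − CAD 7,022,000.00

Profit: CAD 147,574.14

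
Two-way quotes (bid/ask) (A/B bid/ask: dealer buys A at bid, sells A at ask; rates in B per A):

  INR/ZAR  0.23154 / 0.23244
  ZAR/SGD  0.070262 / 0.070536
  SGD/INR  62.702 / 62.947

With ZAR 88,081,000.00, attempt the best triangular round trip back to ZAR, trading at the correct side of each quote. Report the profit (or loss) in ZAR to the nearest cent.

Best loop ZAR → SGD → INR → ZAR:
ZAR 88,081,000.00 × 0.070262 (sell ZAR at bid) = SGD 6,188,747.22
SGD 6,188,747.22 × 62.702 (sell SGD at bid) = INR 388,046,828.31
INR 388,046,828.31 × 0.23154 (sell INR at bid) = ZAR 89,848,362.63

Net profit: ZAR 1,767,362.63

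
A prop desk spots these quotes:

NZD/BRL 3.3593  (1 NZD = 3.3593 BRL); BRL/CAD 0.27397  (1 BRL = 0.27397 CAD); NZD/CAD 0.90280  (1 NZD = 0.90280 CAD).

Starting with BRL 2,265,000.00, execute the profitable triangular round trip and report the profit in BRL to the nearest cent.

Profit: BRL 44,024.05

Profitable loop is BRL → CAD → NZD → BRL:
BRL 2,265,000.00 × 0.27397 = CAD 620,542.05
CAD 620,542.05 ÷ 0.90280 = NZD 687,352.74
NZD 687,352.74 × 3.3593 = BRL 2,309,024.05
Profit = BRL 2,309,024.05 − BRL 2,265,000.00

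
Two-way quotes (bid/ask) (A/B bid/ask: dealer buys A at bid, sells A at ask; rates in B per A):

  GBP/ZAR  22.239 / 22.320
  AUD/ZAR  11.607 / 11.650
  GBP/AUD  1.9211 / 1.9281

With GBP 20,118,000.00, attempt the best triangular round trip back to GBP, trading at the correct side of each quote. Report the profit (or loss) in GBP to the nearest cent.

Net result: GBP -19,642.36 (no profitable arbitrage after spreads)

Best loop GBP → AUD → ZAR → GBP:
GBP 20,118,000.00 × 1.9211 (sell GBP at bid) = AUD 38,648,689.80
AUD 38,648,689.80 × 11.607 (sell AUD at bid) = ZAR 448,595,342.51
ZAR 448,595,342.51 ÷ 22.320 (buy GBP at ask) = GBP 20,098,357.64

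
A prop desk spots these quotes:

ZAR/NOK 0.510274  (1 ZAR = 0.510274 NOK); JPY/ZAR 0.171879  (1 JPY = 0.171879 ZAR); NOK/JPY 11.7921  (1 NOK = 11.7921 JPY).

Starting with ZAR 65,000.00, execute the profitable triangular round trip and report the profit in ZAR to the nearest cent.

Profitable loop is ZAR → NOK → JPY → ZAR:
ZAR 65,000.00 × 0.510274 = NOK 33,167.81
NOK 33,167.81 × 11.7921 = JPY 391,118
JPY 391,118 × 0.171879 = ZAR 67,224.99
Profit = ZAR 67,224.99 − ZAR 65,000.00

Profit: ZAR 2,224.99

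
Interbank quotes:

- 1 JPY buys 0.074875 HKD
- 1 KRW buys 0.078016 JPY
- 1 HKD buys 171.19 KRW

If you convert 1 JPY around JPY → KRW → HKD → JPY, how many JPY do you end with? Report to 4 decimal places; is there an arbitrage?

Around JPY → KRW → HKD → JPY: 1 ÷ 0.078016 ÷ 171.19 ÷ 0.074875 = 1.000003
Product ≈ 1 (deviation 0.000%, within rounding noise).

1.0000 (no arbitrage)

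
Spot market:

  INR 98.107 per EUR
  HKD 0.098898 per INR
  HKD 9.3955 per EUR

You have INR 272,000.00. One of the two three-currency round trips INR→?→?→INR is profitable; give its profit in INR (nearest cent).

Profitable loop is INR → HKD → EUR → INR:
INR 272,000.00 × 0.098898 = HKD 26,900.26
HKD 26,900.26 ÷ 9.3955 = EUR 2,863.10
EUR 2,863.10 × 98.107 = INR 280,890.15
Profit = INR 280,890.15 − INR 272,000.00

Profit: INR 8,890.15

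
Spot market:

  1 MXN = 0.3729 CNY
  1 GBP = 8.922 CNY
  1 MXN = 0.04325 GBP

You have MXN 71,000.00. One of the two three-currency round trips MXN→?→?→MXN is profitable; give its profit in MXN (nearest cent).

Profitable loop is MXN → GBP → CNY → MXN:
MXN 71,000.00 × 0.04325 = GBP 3,070.75
GBP 3,070.75 × 8.922 = CNY 27,397.23
CNY 27,397.23 ÷ 0.3729 = MXN 73,470.72
Profit = MXN 73,470.72 − MXN 71,000.00

Profit: MXN 2,470.72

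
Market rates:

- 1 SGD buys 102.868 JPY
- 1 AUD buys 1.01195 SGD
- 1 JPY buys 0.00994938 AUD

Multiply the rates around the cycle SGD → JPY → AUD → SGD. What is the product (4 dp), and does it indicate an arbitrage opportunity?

Around SGD → JPY → AUD → SGD: 1 × 102.868 × 0.00994938 × 1.01195 = 1.035703
Product > 1; profitable direction is SGD → JPY → AUD → SGD.

1.0357 (arbitrage exists)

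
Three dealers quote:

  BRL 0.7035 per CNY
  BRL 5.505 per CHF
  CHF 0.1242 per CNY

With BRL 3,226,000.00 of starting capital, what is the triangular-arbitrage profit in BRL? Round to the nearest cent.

Profit: BRL 93,323.23

Profitable loop is BRL → CHF → CNY → BRL:
BRL 3,226,000.00 ÷ 5.505 = CHF 586,012.72
CHF 586,012.72 ÷ 0.1242 = CNY 4,718,298.84
CNY 4,718,298.84 × 0.7035 = BRL 3,319,323.23
Profit = BRL 3,319,323.23 − BRL 3,226,000.00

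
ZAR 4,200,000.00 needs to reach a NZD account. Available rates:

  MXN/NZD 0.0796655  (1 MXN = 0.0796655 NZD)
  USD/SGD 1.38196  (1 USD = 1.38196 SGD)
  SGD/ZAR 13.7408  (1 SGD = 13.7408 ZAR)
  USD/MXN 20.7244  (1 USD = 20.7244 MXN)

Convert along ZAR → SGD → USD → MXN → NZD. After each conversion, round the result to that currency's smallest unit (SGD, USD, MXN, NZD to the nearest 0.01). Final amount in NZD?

NZD 365,169.13

ZAR 4,200,000.00 ÷ 13.7408 = SGD 305,659.06
SGD 305,659.06 ÷ 1.38196 = USD 221,177.94
USD 221,177.94 × 20.7244 = MXN 4,583,780.10
MXN 4,583,780.10 × 0.0796655 = NZD 365,169.13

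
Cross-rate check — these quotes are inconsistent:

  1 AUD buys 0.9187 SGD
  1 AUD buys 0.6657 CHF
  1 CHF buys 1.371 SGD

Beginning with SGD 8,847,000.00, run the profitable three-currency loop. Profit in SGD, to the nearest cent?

Profit: SGD 58,406.16

Profitable loop is SGD → CHF → AUD → SGD:
SGD 8,847,000.00 ÷ 1.371 = CHF 6,452,954.05
CHF 6,452,954.05 ÷ 0.6657 = AUD 9,693,486.63
AUD 9,693,486.63 × 0.9187 = SGD 8,905,406.16
Profit = SGD 8,905,406.16 − SGD 8,847,000.00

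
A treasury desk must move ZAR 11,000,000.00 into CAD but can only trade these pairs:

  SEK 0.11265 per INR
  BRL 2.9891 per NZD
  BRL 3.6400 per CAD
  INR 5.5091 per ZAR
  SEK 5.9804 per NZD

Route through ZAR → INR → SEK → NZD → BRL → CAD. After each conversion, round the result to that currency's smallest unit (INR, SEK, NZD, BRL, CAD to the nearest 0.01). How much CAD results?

ZAR 11,000,000.00 × 5.5091 = INR 60,600,100.00
INR 60,600,100.00 × 0.11265 = SEK 6,826,601.26
SEK 6,826,601.26 ÷ 5.9804 = NZD 1,141,495.76
NZD 1,141,495.76 × 2.9891 = BRL 3,412,044.98
BRL 3,412,044.98 ÷ 3.6400 = CAD 937,374.99

CAD 937,374.99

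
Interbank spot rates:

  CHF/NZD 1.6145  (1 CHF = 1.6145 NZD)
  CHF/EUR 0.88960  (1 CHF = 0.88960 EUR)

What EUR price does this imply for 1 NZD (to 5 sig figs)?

1 NZD ÷ 1.6145 = 0.619387 CHF
0.619387 CHF × 0.88960 = 0.551007 EUR

NZD/EUR = 0.55101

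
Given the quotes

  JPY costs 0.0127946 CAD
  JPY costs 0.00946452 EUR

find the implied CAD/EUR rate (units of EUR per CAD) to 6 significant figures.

CAD/EUR = 0.739728

1 CAD ÷ 0.0127946 = 78.158 JPY
78.158 JPY × 0.00946452 = 0.739728 EUR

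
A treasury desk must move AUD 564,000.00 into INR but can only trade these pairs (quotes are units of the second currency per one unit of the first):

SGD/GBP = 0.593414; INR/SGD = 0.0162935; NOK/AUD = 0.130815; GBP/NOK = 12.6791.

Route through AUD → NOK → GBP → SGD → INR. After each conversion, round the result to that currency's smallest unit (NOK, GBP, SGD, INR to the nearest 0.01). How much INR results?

AUD 564,000.00 ÷ 0.130815 = NOK 4,311,432.18
NOK 4,311,432.18 ÷ 12.6791 = GBP 340,042.45
GBP 340,042.45 ÷ 0.593414 = SGD 573,027.35
SGD 573,027.35 ÷ 0.0162935 = INR 35,169,076.63

INR 35,169,076.63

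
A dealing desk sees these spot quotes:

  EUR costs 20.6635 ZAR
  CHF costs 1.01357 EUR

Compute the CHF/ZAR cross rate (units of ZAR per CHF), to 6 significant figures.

1 CHF × 1.01357 = 1.01357 EUR
1.01357 EUR × 20.6635 = 20.9439 ZAR

CHF/ZAR = 20.9439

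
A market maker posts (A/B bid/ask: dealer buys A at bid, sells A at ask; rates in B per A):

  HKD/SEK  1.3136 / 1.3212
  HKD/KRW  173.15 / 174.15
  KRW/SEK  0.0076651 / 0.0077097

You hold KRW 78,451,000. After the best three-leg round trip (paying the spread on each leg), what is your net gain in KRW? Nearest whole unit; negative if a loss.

Net profit: KRW 356,988

Best loop KRW → SEK → HKD → KRW:
KRW 78,451,000 × 0.0076651 (sell KRW at bid) = SEK 601,334.76
SEK 601,334.76 ÷ 1.3212 (buy HKD at ask) = HKD 455,142.87
HKD 455,142.87 × 173.15 (sell HKD at bid) = KRW 78,807,988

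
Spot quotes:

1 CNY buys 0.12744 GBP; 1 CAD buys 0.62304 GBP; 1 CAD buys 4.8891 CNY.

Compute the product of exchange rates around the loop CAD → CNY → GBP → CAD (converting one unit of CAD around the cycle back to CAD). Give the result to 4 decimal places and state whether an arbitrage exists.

Around CAD → CNY → GBP → CAD: 1 × 4.8891 × 0.12744 ÷ 0.62304 = 1.000043
Product ≈ 1 (deviation 0.004%, within rounding noise).

1.0000 (no arbitrage)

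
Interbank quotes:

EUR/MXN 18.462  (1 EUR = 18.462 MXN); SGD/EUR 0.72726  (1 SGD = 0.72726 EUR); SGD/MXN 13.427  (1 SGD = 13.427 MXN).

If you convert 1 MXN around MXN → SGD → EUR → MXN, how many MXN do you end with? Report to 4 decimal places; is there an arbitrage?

1.0000 (no arbitrage)

Around MXN → SGD → EUR → MXN: 1 ÷ 13.427 × 0.72726 × 18.462 = 0.999976
Product ≈ 1 (deviation 0.002%, within rounding noise).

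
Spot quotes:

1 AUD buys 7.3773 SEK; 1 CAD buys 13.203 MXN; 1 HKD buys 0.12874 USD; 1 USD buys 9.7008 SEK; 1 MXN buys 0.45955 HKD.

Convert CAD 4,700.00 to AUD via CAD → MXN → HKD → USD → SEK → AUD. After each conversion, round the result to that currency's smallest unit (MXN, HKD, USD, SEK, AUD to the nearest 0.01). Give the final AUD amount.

AUD 4,827.55

CAD 4,700.00 × 13.203 = MXN 62,054.10
MXN 62,054.10 × 0.45955 = HKD 28,516.96
HKD 28,516.96 × 0.12874 = USD 3,671.27
USD 3,671.27 × 9.7008 = SEK 35,614.26
SEK 35,614.26 ÷ 7.3773 = AUD 4,827.55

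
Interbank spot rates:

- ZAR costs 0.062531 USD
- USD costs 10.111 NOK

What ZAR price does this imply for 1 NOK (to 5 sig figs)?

1 NOK ÷ 10.111 = 0.0989022 USD
0.0989022 USD ÷ 0.062531 = 1.58165 ZAR

NOK/ZAR = 1.5817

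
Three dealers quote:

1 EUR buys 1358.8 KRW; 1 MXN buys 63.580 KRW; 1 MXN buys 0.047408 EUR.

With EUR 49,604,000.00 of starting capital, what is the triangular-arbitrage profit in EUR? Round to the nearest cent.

Profit: EUR 653,785.40

Profitable loop is EUR → KRW → MXN → EUR:
EUR 49,604,000.00 × 1358.8 = KRW 67,401,915,200
KRW 67,401,915,200 ÷ 63.580 = MXN 1,060,111,909.41
MXN 1,060,111,909.41 × 0.047408 = EUR 50,257,785.40
Profit = EUR 50,257,785.40 − EUR 49,604,000.00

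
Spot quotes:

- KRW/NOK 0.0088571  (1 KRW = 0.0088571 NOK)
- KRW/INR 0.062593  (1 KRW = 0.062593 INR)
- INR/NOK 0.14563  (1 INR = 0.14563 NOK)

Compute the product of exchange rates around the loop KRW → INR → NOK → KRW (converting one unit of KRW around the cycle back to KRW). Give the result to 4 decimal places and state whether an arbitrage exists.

Around KRW → INR → NOK → KRW: 1 × 0.062593 × 0.14563 ÷ 0.0088571 = 1.029165
Product > 1; profitable direction is KRW → INR → NOK → KRW.

1.0292 (arbitrage exists)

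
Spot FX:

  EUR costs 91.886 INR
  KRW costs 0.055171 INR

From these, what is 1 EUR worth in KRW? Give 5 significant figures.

EUR/KRW = 1665.5

1 EUR × 91.886 = 91.886 INR
91.886 INR ÷ 0.055171 = 1665.48 KRW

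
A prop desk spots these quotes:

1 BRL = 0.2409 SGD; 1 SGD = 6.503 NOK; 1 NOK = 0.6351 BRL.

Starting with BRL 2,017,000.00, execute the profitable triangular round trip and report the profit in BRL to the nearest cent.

Profit: BRL 10,277.65

Profitable loop is BRL → NOK → SGD → BRL:
BRL 2,017,000.00 ÷ 0.6351 = NOK 3,175,877.81
NOK 3,175,877.81 ÷ 6.503 = SGD 488,371.18
SGD 488,371.18 ÷ 0.2409 = BRL 2,027,277.65
Profit = BRL 2,027,277.65 − BRL 2,017,000.00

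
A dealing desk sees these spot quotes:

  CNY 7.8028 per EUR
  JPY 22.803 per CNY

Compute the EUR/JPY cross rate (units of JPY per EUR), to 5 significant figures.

EUR/JPY = 177.93

1 EUR × 7.8028 = 7.8028 CNY
7.8028 CNY × 22.803 = 177.927 JPY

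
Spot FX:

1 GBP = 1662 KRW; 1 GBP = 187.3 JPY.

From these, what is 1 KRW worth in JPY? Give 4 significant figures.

1 KRW ÷ 1662 = 0.000601685 GBP
0.000601685 GBP × 187.3 = 0.112696 JPY

KRW/JPY = 0.1127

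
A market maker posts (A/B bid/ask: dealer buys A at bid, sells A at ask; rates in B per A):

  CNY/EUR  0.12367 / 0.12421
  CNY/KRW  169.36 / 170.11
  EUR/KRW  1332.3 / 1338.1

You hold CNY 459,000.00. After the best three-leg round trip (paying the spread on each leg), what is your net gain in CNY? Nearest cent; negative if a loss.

Net profit: CNY 8,711.88

Best loop CNY → KRW → EUR → CNY:
CNY 459,000.00 × 169.36 (sell CNY at bid) = KRW 77,736,240
KRW 77,736,240 ÷ 1338.1 (buy EUR at ask) = EUR 58,094.49
EUR 58,094.49 ÷ 0.12421 (buy CNY at ask) = CNY 467,711.88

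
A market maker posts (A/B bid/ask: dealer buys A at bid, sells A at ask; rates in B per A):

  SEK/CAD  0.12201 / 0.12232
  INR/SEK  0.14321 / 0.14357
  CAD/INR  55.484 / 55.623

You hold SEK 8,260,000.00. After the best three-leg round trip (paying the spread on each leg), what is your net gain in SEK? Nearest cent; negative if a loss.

Net profit: SEK 195,990.10

Best loop SEK → INR → CAD → SEK:
SEK 8,260,000.00 ÷ 0.14357 (buy INR at ask) = INR 57,532,910.78
INR 57,532,910.78 ÷ 55.623 (buy CAD at ask) = CAD 1,034,336.71
CAD 1,034,336.71 ÷ 0.12232 (buy SEK at ask) = SEK 8,455,990.10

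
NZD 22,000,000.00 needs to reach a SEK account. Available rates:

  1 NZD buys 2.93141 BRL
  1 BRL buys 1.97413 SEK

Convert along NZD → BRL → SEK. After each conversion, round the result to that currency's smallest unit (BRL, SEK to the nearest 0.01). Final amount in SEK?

SEK 127,313,657.31

NZD 22,000,000.00 × 2.93141 = BRL 64,491,020.00
BRL 64,491,020.00 × 1.97413 = SEK 127,313,657.31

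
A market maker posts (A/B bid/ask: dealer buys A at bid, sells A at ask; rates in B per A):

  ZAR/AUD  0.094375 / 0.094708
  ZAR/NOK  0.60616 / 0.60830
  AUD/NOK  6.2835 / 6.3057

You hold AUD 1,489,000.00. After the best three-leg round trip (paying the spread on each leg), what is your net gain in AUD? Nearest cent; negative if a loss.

Best loop AUD → ZAR → NOK → AUD:
AUD 1,489,000.00 ÷ 0.094708 (buy ZAR at ask) = ZAR 15,722,008.70
ZAR 15,722,008.70 × 0.60616 (sell ZAR at bid) = NOK 9,530,052.79
NOK 9,530,052.79 ÷ 6.3057 (buy AUD at ask) = AUD 1,511,339.39

Net profit: AUD 22,339.39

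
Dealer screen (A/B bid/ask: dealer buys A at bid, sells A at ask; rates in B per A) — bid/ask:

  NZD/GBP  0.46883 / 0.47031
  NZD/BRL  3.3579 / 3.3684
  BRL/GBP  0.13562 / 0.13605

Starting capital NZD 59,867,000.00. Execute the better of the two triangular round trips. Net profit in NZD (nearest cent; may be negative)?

Best loop NZD → GBP → BRL → NZD:
NZD 59,867,000.00 × 0.46883 (sell NZD at bid) = GBP 28,067,445.61
GBP 28,067,445.61 ÷ 0.13605 (buy BRL at ask) = BRL 206,302,430.06
BRL 206,302,430.06 ÷ 3.3684 (buy NZD at ask) = NZD 61,246,416.71

Net profit: NZD 1,379,416.71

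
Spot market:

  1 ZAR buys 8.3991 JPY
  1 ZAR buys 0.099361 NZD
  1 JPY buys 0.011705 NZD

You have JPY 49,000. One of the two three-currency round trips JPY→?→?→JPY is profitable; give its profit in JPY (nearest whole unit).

Profit: JPY 523

Profitable loop is JPY → ZAR → NZD → JPY:
JPY 49,000 ÷ 8.3991 = ZAR 5,833.96
ZAR 5,833.96 × 0.099361 = NZD 579.67
NZD 579.67 ÷ 0.011705 = JPY 49,523
Profit = JPY 49,523 − JPY 49,000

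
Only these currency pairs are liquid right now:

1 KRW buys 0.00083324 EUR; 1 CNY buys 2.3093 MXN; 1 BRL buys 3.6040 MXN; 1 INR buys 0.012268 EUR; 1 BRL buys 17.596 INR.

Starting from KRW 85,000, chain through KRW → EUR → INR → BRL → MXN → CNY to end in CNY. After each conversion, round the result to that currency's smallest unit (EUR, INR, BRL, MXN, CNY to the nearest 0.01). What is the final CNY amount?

CNY 512.08

KRW 85,000 × 0.00083324 = EUR 70.83
EUR 70.83 ÷ 0.012268 = INR 5,773.56
INR 5,773.56 ÷ 17.596 = BRL 328.12
BRL 328.12 × 3.6040 = MXN 1,182.54
MXN 1,182.54 ÷ 2.3093 = CNY 512.08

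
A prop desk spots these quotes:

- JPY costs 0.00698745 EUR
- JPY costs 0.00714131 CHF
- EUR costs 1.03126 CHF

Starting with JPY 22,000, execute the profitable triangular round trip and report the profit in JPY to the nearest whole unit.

Profitable loop is JPY → EUR → CHF → JPY:
JPY 22,000 × 0.00698745 = EUR 153.72
EUR 153.72 × 1.03126 = CHF 158.53
CHF 158.53 ÷ 0.00714131 = JPY 22,199
Profit = JPY 22,199 − JPY 22,000

Profit: JPY 199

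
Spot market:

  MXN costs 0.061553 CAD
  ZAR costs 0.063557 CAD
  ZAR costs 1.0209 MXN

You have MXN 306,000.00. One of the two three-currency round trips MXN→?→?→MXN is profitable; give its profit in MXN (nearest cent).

Profit: MXN 3,494.11

Profitable loop is MXN → ZAR → CAD → MXN:
MXN 306,000.00 ÷ 1.0209 = ZAR 299,735.53
ZAR 299,735.53 × 0.063557 = CAD 19,050.29
CAD 19,050.29 ÷ 0.061553 = MXN 309,494.11
Profit = MXN 309,494.11 − MXN 306,000.00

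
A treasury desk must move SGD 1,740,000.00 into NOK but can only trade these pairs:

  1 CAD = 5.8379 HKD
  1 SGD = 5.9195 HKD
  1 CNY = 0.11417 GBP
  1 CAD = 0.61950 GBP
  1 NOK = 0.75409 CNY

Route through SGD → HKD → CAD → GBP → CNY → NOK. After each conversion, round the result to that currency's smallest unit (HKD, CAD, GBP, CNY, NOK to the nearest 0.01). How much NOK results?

SGD 1,740,000.00 × 5.9195 = HKD 10,299,930.00
HKD 10,299,930.00 ÷ 5.8379 = CAD 1,764,321.07
CAD 1,764,321.07 × 0.61950 = GBP 1,092,996.90
GBP 1,092,996.90 ÷ 0.11417 = CNY 9,573,415.96
CNY 9,573,415.96 ÷ 0.75409 = NOK 12,695,322.79

NOK 12,695,322.79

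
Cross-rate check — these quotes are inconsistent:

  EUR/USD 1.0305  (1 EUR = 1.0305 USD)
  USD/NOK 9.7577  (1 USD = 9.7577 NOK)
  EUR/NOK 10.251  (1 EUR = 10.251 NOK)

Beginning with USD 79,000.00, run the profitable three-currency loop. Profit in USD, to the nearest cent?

Profitable loop is USD → EUR → NOK → USD:
USD 79,000.00 ÷ 1.0305 = EUR 76,661.81
EUR 76,661.81 × 10.251 = NOK 785,860.26
NOK 785,860.26 ÷ 9.7577 = USD 80,537.45
Profit = USD 80,537.45 − USD 79,000.00

Profit: USD 1,537.45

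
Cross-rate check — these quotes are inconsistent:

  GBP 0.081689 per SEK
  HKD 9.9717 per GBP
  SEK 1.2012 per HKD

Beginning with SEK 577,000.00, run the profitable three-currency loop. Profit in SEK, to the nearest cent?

Profit: SEK 12,695.35

Profitable loop is SEK → HKD → GBP → SEK:
SEK 577,000.00 ÷ 1.2012 = HKD 480,352.98
HKD 480,352.98 ÷ 9.9717 = GBP 48,171.62
GBP 48,171.62 ÷ 0.081689 = SEK 589,695.35
Profit = SEK 589,695.35 − SEK 577,000.00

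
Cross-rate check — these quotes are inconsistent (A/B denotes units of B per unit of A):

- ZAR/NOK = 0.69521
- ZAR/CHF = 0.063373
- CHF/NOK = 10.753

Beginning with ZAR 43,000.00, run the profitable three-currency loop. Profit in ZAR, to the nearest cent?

Profitable loop is ZAR → NOK → CHF → ZAR:
ZAR 43,000.00 × 0.69521 = NOK 29,894.03
NOK 29,894.03 ÷ 10.753 = CHF 2,780.06
CHF 2,780.06 ÷ 0.063373 = ZAR 43,868.27
Profit = ZAR 43,868.27 − ZAR 43,000.00

Profit: ZAR 868.27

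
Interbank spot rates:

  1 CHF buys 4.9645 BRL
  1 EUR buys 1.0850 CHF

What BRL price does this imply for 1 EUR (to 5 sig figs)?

1 EUR × 1.0850 = 1.085 CHF
1.085 CHF × 4.9645 = 5.38648 BRL

EUR/BRL = 5.3865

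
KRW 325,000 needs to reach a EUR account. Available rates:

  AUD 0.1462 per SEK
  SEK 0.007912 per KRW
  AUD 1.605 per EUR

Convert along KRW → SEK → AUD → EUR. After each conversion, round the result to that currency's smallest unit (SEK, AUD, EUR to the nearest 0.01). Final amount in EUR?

KRW 325,000 × 0.007912 = SEK 2,571.40
SEK 2,571.40 × 0.1462 = AUD 375.94
AUD 375.94 ÷ 1.605 = EUR 234.23

EUR 234.23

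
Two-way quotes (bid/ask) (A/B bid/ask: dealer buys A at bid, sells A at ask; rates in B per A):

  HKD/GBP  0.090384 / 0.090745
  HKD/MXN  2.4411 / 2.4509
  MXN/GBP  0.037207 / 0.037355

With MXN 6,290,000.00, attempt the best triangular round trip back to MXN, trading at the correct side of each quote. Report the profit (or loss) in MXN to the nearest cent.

Net profit: MXN 5,615.06

Best loop MXN → GBP → HKD → MXN:
MXN 6,290,000.00 × 0.037207 (sell MXN at bid) = GBP 234,032.03
GBP 234,032.03 ÷ 0.090745 (buy HKD at ask) = HKD 2,579,007.44
HKD 2,579,007.44 × 2.4411 (sell HKD at bid) = MXN 6,295,615.06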